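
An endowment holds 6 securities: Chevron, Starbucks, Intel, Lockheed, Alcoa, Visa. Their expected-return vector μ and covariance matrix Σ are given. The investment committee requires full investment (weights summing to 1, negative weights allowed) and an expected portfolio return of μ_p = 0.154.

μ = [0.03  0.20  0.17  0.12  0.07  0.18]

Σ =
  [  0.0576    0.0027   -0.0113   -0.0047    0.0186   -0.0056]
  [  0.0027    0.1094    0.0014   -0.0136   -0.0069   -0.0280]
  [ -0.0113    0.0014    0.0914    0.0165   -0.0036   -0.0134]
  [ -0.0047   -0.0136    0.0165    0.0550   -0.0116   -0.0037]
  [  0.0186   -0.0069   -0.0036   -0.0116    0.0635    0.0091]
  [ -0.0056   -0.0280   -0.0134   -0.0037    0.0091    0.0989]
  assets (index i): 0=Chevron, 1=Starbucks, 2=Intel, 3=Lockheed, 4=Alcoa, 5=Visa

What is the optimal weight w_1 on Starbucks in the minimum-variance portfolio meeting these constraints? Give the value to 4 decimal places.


0.2478

x=Σ⁻¹μ = [0.8199  2.9903  1.8752  2.9233  1.4051  2.9472]
y=Σ⁻¹𝟙 = [17.5892  16.9458  11.4715  24.7780  15.1793  16.9894]
a=μᵀx=1.921087  b=𝟙ᵀx=12.960997  c=𝟙ᵀy=102.953226  D=ac−b²=29.794670
λ₁=(c·0.154−b)/D = (102.953226·0.154−12.960997)/29.794670 = 0.097125
λ₂=(a−b·0.154)/D = (1.921087−12.960997·0.154)/29.794670 = -0.002514
w* = 0.097125·x + -0.002514·y:
  w_0 = 0.097125·0.8199 + -0.002514·17.5892 = 0.0354  (Chevron)
  w_1 = 0.097125·2.9903 + -0.002514·16.9458 = 0.2478  (Starbucks)
  w_2 = 0.097125·1.8752 + -0.002514·11.4715 = 0.1533  (Intel)
  w_3 = 0.097125·2.9233 + -0.002514·24.7780 = 0.2216  (Lockheed)
  w_4 = 0.097125·1.4051 + -0.002514·15.1793 = 0.0983  (Alcoa)
  w_5 = 0.097125·2.9472 + -0.002514·16.9894 = 0.2435  (Visa)
Σw_i=1.0000  μᵀw=0.1540
σ²=wᵀΣw=λ₁·μ_p+λ₂ = 0.097125·0.154 + -0.002514 = 0.012443 ≈ 0.0124


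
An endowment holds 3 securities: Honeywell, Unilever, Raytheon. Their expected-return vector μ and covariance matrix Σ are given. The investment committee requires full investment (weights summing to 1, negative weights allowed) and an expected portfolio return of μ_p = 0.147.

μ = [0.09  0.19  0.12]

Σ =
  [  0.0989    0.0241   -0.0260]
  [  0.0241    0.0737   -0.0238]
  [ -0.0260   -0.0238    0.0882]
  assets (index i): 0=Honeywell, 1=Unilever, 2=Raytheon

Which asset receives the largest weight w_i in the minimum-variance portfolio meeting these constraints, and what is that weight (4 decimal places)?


Unilever (0.4526)

g=Σ⁻¹μ = [0.7929  3.1041  2.4319]
h=Σ⁻¹𝟙 = [11.1894  16.0332  18.9628]
a=μᵀg=0.952963  b=𝟙ᵀg=6.328890  c=𝟙ᵀh=46.185380  D=ac−b²=3.958109
λ₁=(c·0.147−b)/D = (46.185380·0.147−6.328890)/3.958109 = 0.116308
λ₂=(a−b·0.147)/D = (0.952963−6.328890·0.147)/3.958109 = 0.005714
w* = 0.116308·g + 0.005714·h:
  w_0 = 0.116308·0.7929 + 0.005714·11.1894 = 0.1562  (Honeywell)
  w_1 = 0.116308·3.1041 + 0.005714·16.0332 = 0.4526  (Unilever)
  w_2 = 0.116308·2.4319 + 0.005714·18.9628 = 0.3912  (Raytheon)
Σw_i=1.0000  μᵀw=0.1470
σ²=wᵀΣw=λ₁·μ_p+λ₂ = 0.116308·0.147 + 0.005714 = 0.022811 ≈ 0.0228


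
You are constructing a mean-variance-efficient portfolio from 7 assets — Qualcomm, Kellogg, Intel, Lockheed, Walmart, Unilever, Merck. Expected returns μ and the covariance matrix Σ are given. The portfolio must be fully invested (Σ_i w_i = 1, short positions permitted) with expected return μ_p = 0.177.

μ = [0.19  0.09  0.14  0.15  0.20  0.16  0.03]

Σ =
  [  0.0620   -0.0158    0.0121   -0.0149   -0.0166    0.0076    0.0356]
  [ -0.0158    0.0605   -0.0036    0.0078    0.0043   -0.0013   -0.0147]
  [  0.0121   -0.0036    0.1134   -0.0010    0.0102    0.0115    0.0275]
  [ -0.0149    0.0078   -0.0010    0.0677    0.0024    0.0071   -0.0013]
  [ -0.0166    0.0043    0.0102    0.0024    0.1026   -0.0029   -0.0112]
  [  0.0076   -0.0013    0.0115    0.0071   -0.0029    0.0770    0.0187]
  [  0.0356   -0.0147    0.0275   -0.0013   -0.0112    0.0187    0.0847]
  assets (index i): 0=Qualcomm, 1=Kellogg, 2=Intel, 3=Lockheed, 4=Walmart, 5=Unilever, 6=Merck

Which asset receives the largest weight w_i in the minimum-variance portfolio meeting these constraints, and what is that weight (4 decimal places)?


Qualcomm (0.3851)

p=Σ⁻¹μ = [5.7115  2.0318  0.7931  2.9437  2.4754  1.7279  -1.9602]
q=Σ⁻¹𝟙 = [24.9857  21.3482  4.0671  16.6211  12.7505  8.2991  3.7981]
a=μᵀp=2.533360  b=𝟙ᵀp=13.723083  c=𝟙ᵀq=91.869839  D=ac−b²=44.416353
λ₁=(c·0.177−b)/D = (91.869839·0.177−13.723083)/44.416353 = 0.057138
λ₂=(a−b·0.177)/D = (2.533360−13.723083·0.177)/44.416353 = 0.002350
w* = 0.057138·p + 0.002350·q:
  w_0 = 0.057138·5.7115 + 0.002350·24.9857 = 0.3851  (Qualcomm)
  w_1 = 0.057138·2.0318 + 0.002350·21.3482 = 0.1663  (Kellogg)
  w_2 = 0.057138·0.7931 + 0.002350·4.0671 = 0.0549  (Intel)
  w_3 = 0.057138·2.9437 + 0.002350·16.6211 = 0.2073  (Lockheed)
  w_4 = 0.057138·2.4754 + 0.002350·12.7505 = 0.1714  (Walmart)
  w_5 = 0.057138·1.7279 + 0.002350·8.2991 = 0.1182  (Unilever)
  w_6 = 0.057138·-1.9602 + 0.002350·3.7981 = -0.1031  (Merck)
Σw_i=1.0000  μᵀw=0.1770
σ²=wᵀΣw=λ₁·μ_p+λ₂ = 0.057138·0.177 + 0.002350 = 0.012463 ≈ 0.0125


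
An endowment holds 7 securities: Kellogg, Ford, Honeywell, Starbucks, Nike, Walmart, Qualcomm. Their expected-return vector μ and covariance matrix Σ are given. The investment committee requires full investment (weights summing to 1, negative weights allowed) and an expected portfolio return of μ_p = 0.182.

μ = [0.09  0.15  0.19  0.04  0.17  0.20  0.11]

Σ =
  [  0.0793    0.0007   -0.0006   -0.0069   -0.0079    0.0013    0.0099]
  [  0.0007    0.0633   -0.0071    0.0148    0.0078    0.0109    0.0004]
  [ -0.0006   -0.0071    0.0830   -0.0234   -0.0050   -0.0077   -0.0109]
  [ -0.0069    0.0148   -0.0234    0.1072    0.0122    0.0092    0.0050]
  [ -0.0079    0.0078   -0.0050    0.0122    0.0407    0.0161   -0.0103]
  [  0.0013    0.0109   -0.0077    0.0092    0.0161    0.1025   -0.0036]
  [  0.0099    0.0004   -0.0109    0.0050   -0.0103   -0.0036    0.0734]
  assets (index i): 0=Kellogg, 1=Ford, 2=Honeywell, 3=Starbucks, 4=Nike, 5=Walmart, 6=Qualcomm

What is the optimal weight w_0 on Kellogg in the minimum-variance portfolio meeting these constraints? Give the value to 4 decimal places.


0.0055

u=Σ⁻¹μ = [1.2736  1.8783  3.2253  0.1554  4.5114  1.3423  2.4839]
v=Σ⁻¹𝟙 = [13.7747  11.4647  20.0957  8.5841  27.4011  5.4371  18.2149]
a=μᵀu=2.324029  b=𝟙ᵀu=14.870227  c=𝟙ᵀv=104.972350  D=ac−b²=22.835125
λ₁=(c·0.182−b)/D = (104.972350·0.182−14.870227)/22.835125 = 0.185449
λ₂=(a−b·0.182)/D = (2.324029−14.870227·0.182)/22.835125 = -0.016744
w* = 0.185449·u + -0.016744·v:
  w_0 = 0.185449·1.2736 + -0.016744·13.7747 = 0.0055  (Kellogg)
  w_1 = 0.185449·1.8783 + -0.016744·11.4647 = 0.1564  (Ford)
  w_2 = 0.185449·3.2253 + -0.016744·20.0957 = 0.2616  (Honeywell)
  w_3 = 0.185449·0.1554 + -0.016744·8.5841 = -0.1149  (Starbucks)
  w_4 = 0.185449·4.5114 + -0.016744·27.4011 = 0.3778  (Nike)
  w_5 = 0.185449·1.3423 + -0.016744·5.4371 = 0.1579  (Walmart)
  w_6 = 0.185449·2.4839 + -0.016744·18.2149 = 0.1556  (Qualcomm)
Σw_i=1.0000  μᵀw=0.1820
σ²=wᵀΣw=λ₁·μ_p+λ₂ = 0.185449·0.182 + -0.016744 = 0.017008 ≈ 0.0170


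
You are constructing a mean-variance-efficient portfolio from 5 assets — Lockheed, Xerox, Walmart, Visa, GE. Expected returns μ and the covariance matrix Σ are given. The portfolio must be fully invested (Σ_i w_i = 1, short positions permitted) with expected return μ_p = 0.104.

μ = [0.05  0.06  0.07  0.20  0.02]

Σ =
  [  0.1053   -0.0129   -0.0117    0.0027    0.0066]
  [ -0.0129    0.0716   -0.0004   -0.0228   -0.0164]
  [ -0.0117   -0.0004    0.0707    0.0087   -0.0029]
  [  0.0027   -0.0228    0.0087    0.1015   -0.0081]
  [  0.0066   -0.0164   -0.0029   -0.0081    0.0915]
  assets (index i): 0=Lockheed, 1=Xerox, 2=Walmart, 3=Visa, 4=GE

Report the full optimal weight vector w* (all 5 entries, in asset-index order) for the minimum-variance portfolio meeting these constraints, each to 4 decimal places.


0.1096  0.2893  0.1346  0.3467  0.1198

x=Σ⁻¹μ = [0.6943  1.8905  0.8555  2.3627  0.7436]
y=Σ⁻¹𝟙 = [12.8303  24.9017  15.2183  15.0998  16.2858]
a=μᵀx=0.695435  b=𝟙ᵀx=6.546580  c=𝟙ᵀy=84.335925  D=ac−b²=15.792436
λ₁=(c·0.104−b)/D = (84.335925·0.104−6.546580)/15.792436 = 0.140849
λ₂=(a−b·0.104)/D = (0.695435−6.546580·0.104)/15.792436 = 0.000924
w* = 0.140849·x + 0.000924·y:
  w_0 = 0.140849·0.6943 + 0.000924·12.8303 = 0.1096  (Lockheed)
  w_1 = 0.140849·1.8905 + 0.000924·24.9017 = 0.2893  (Xerox)
  w_2 = 0.140849·0.8555 + 0.000924·15.2183 = 0.1346  (Walmart)
  w_3 = 0.140849·2.3627 + 0.000924·15.0998 = 0.3467  (Visa)
  w_4 = 0.140849·0.7436 + 0.000924·16.2858 = 0.1198  (GE)
Σw_i=1.0000  μᵀw=0.1040
σ²=wᵀΣw=λ₁·μ_p+λ₂ = 0.140849·0.104 + 0.000924 = 0.015572 ≈ 0.0156


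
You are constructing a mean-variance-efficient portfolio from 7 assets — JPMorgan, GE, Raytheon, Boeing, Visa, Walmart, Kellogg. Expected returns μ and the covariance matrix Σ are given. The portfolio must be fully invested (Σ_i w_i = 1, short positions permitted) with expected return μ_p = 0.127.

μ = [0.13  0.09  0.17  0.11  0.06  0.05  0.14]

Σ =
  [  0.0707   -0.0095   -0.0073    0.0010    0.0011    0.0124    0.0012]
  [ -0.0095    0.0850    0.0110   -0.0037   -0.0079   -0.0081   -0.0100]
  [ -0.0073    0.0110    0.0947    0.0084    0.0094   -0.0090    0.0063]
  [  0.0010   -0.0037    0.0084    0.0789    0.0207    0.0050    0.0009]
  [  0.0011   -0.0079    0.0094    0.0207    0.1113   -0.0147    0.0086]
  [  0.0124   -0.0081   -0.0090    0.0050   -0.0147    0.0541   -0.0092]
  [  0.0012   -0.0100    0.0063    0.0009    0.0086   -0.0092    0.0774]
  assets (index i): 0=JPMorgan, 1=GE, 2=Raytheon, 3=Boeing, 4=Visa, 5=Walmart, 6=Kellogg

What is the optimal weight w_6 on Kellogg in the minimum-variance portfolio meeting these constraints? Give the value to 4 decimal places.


0.2204

p=Σ⁻¹μ = [1.9284  1.4899  1.6378  1.0807  0.3068  1.2920  1.9450]
q=Σ⁻¹𝟙 = [12.6187  17.4623  9.0669  8.0674  9.8167  24.3494  15.9521]
a=μᵀp=1.137391  b=𝟙ᵀp=9.680578  c=𝟙ᵀq=97.333375  D=ac−b²=16.992507
λ₁=(c·0.127−b)/D = (97.333375·0.127−9.680578)/16.992507 = 0.157761
λ₂=(a−b·0.127)/D = (1.137391−9.680578·0.127)/16.992507 = -0.005417
w* = 0.157761·p + -0.005417·q:
  w_0 = 0.157761·1.9284 + -0.005417·12.6187 = 0.2359  (JPMorgan)
  w_1 = 0.157761·1.4899 + -0.005417·17.4623 = 0.1405  (GE)
  w_2 = 0.157761·1.6378 + -0.005417·9.0669 = 0.2093  (Raytheon)
  w_3 = 0.157761·1.0807 + -0.005417·8.0674 = 0.1268  (Boeing)
  w_4 = 0.157761·0.3068 + -0.005417·9.8167 = -0.0048  (Visa)
  w_5 = 0.157761·1.2920 + -0.005417·24.3494 = 0.0719  (Walmart)
  w_6 = 0.157761·1.9450 + -0.005417·15.9521 = 0.2204  (Kellogg)
Σw_i=1.0000  μᵀw=0.1270
σ²=wᵀΣw=λ₁·μ_p+λ₂ = 0.157761·0.127 + -0.005417 = 0.014619 ≈ 0.0146


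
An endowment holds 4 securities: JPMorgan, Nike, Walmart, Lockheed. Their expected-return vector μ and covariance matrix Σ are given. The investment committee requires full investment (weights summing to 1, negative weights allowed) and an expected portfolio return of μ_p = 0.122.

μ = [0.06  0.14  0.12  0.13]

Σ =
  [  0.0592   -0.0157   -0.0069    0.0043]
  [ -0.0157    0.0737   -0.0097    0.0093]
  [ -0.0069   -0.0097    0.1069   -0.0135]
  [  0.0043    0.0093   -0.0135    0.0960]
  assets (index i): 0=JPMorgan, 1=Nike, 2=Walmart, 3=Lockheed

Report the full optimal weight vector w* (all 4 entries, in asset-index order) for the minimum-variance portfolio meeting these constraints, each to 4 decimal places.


x=Σ⁻¹μ = [1.7221  2.3164  1.6053  1.2784]
y=Σ⁻¹𝟙 = [22.8592  19.0522  13.7562  9.4815]
a=μᵀx=0.786451  b=𝟙ᵀx=6.922203  c=𝟙ᵀy=65.149148  D=ac−b²=3.319737
λ₁=(c·0.122−b)/D = (65.149148·0.122−6.922203)/3.319737 = 0.309058
λ₂=(a−b·0.122)/D = (0.786451−6.922203·0.122)/3.319737 = -0.017489
w* = 0.309058·x + -0.017489·y:
  w_0 = 0.309058·1.7221 + -0.017489·22.8592 = 0.1324  (JPMorgan)
  w_1 = 0.309058·2.3164 + -0.017489·19.0522 = 0.3827  (Nike)
  w_2 = 0.309058·1.6053 + -0.017489·13.7562 = 0.2556  (Walmart)
  w_3 = 0.309058·1.2784 + -0.017489·9.4815 = 0.2293  (Lockheed)
Σw_i=1.0000  μᵀw=0.1220
σ²=wᵀΣw=λ₁·μ_p+λ₂ = 0.309058·0.122 + -0.017489 = 0.020217 ≈ 0.0202

0.1324  0.3827  0.2556  0.2293


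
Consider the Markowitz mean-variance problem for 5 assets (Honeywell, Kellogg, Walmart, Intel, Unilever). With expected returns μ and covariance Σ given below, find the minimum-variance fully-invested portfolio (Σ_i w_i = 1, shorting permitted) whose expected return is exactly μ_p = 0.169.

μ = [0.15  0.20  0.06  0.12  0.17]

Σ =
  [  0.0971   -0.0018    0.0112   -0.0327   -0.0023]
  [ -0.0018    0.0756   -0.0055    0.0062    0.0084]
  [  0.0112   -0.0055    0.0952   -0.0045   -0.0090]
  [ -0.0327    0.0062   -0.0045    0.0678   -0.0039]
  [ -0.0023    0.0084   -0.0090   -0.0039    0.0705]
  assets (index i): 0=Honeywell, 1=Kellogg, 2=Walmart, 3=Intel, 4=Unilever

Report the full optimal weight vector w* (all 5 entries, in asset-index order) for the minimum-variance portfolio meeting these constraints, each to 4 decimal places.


u=Σ⁻¹μ = [2.5588  2.2436  0.8369  2.9982  2.5002]
v=Σ⁻¹𝟙 = [17.6053  10.7219  11.7272  23.9761  16.3047]
a=μᵀu=1.667575  b=𝟙ᵀu=11.137731  c=𝟙ᵀv=80.335115  D=ac−b²=9.915823
λ₁=(c·0.169−b)/D = (80.335115·0.169−11.137731)/9.915823 = 0.245961
λ₂=(a−b·0.169)/D = (1.667575−11.137731·0.169)/9.915823 = -0.021652
w* = 0.245961·u + -0.021652·v:
  w_0 = 0.245961·2.5588 + -0.021652·17.6053 = 0.2482  (Honeywell)
  w_1 = 0.245961·2.2436 + -0.021652·10.7219 = 0.3197  (Kellogg)
  w_2 = 0.245961·0.8369 + -0.021652·11.7272 = -0.0481  (Walmart)
  w_3 = 0.245961·2.9982 + -0.021652·23.9761 = 0.2183  (Intel)
  w_4 = 0.245961·2.5002 + -0.021652·16.3047 = 0.2619  (Unilever)
Σw_i=1.0000  μᵀw=0.1690
σ²=wᵀΣw=λ₁·μ_p+λ₂ = 0.245961·0.169 + -0.021652 = 0.019915 ≈ 0.0199

0.2482  0.3197  -0.0481  0.2183  0.2619


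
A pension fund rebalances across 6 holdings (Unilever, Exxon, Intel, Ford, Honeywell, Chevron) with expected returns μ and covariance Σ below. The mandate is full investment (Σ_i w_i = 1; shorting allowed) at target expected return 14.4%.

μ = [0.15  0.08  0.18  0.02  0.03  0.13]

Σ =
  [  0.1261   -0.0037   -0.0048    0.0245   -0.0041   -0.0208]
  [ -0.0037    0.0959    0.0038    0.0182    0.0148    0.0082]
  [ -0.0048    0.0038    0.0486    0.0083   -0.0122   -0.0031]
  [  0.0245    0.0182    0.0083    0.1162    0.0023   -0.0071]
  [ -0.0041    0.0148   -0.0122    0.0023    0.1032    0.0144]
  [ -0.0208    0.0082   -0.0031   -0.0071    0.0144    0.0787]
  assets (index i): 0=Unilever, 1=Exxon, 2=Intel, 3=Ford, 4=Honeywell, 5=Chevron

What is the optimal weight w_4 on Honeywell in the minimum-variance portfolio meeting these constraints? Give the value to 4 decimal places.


0.0883

u=Σ⁻¹μ = [1.8222  0.5745  4.1787  -0.4817  0.4917  2.1048]
v=Σ⁻¹𝟙 = [10.8911  6.3207  23.8347  4.3028  9.9234  14.4377]
a=μᵀu=1.350193  b=𝟙ᵀu=8.690222  c=𝟙ᵀv=69.710372  D=ac−b²=18.602518
λ₁=(c·0.144−b)/D = (69.710372·0.144−8.690222)/18.602518 = 0.072467
λ₂=(a−b·0.144)/D = (1.350193−8.690222·0.144)/18.602518 = 0.005311
w* = 0.072467·u + 0.005311·v:
  w_0 = 0.072467·1.8222 + 0.005311·10.8911 = 0.1899  (Unilever)
  w_1 = 0.072467·0.5745 + 0.005311·6.3207 = 0.0752  (Exxon)
  w_2 = 0.072467·4.1787 + 0.005311·23.8347 = 0.4294  (Intel)
  w_3 = 0.072467·-0.4817 + 0.005311·4.3028 = -0.0121  (Ford)
  w_4 = 0.072467·0.4917 + 0.005311·9.9234 = 0.0883  (Honeywell)
  w_5 = 0.072467·2.1048 + 0.005311·14.4377 = 0.2292  (Chevron)
Σw_i=1.0000  μᵀw=0.1440
σ²=wᵀΣw=λ₁·μ_p+λ₂ = 0.072467·0.144 + 0.005311 = 0.015746 ≈ 0.0157


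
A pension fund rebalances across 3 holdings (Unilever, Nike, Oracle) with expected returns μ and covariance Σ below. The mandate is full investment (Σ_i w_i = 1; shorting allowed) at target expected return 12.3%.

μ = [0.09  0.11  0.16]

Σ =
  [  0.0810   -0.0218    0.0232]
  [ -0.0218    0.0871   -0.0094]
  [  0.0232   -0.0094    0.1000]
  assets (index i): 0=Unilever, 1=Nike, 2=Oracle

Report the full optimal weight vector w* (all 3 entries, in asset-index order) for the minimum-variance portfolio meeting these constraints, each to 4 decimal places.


0.2495  0.3906  0.3598

g=Σ⁻¹μ = [1.1431  1.7104  1.4956]
h=Σ⁻¹𝟙 = [14.2924  15.9413  8.1827]
a=μᵀg=0.530317  b=𝟙ᵀg=4.349087  c=𝟙ᵀh=38.416388  D=ac−b²=1.458311
λ₁=(c·0.123−b)/D = (38.416388·0.123−4.349087)/1.458311 = 0.257921
λ₂=(a−b·0.123)/D = (0.530317−4.349087·0.123)/1.458311 = -0.003168
w* = 0.257921·g + -0.003168·h:
  w_0 = 0.257921·1.1431 + -0.003168·14.2924 = 0.2495  (Unilever)
  w_1 = 0.257921·1.7104 + -0.003168·15.9413 = 0.3906  (Nike)
  w_2 = 0.257921·1.4956 + -0.003168·8.1827 = 0.3598  (Oracle)
Σw_i=1.0000  μᵀw=0.1230
σ²=wᵀΣw=λ₁·μ_p+λ₂ = 0.257921·0.123 + -0.003168 = 0.028556 ≈ 0.0286


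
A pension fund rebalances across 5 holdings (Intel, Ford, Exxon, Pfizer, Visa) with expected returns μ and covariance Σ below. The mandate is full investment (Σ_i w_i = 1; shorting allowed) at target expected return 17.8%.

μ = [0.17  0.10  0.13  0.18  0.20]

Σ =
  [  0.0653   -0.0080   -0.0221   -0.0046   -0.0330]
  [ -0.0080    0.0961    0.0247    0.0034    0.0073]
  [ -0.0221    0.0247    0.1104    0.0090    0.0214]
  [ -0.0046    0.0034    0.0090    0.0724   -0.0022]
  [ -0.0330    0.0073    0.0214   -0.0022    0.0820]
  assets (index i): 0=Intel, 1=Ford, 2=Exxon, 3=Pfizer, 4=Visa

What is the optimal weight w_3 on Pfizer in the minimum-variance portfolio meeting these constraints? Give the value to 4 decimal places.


p=Σ⁻¹μ = [5.4516  0.8027  1.0133  2.8018  4.3722]
q=Σ⁻¹𝟙 = [31.4312  8.7775  7.8064  15.1082  22.4309]
a=μᵀp=2.517524  b=𝟙ᵀp=14.441550  c=𝟙ᵀq=85.554254  D=ac−b²=6.826540
λ₁=(c·0.178−b)/D = (85.554254·0.178−14.441550)/6.826540 = 0.115301
λ₂=(a−b·0.178)/D = (2.517524−14.441550·0.178)/6.826540 = -0.007774
w* = 0.115301·p + -0.007774·q:
  w_0 = 0.115301·5.4516 + -0.007774·31.4312 = 0.3842  (Intel)
  w_1 = 0.115301·0.8027 + -0.007774·8.7775 = 0.0243  (Ford)
  w_2 = 0.115301·1.0133 + -0.007774·7.8064 = 0.0561  (Exxon)
  w_3 = 0.115301·2.8018 + -0.007774·15.1082 = 0.2056  (Pfizer)
  w_4 = 0.115301·4.3722 + -0.007774·22.4309 = 0.3297  (Visa)
Σw_i=1.0000  μᵀw=0.1780
σ²=wᵀΣw=λ₁·μ_p+λ₂ = 0.115301·0.178 + -0.007774 = 0.012749 ≈ 0.0127

0.2056


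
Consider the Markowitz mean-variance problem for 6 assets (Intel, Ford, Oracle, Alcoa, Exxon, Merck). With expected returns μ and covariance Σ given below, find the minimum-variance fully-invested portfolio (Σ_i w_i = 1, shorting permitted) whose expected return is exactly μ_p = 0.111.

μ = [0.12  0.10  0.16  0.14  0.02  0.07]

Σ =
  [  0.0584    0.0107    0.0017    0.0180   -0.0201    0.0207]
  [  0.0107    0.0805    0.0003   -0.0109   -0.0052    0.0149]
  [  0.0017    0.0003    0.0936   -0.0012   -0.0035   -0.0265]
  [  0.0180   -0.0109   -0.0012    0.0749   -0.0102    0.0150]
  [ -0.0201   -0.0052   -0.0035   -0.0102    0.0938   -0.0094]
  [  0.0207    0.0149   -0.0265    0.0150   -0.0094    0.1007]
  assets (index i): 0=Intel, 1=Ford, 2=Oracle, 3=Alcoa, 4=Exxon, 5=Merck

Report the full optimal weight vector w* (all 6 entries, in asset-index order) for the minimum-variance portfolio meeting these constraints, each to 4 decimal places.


0.1735  0.1597  0.2248  0.2097  0.1476  0.0846

g=Σ⁻¹μ = [1.3335  1.2528  1.8936  1.7714  0.8871  0.5529]
h=Σ⁻¹𝟙 = [13.4166  11.7756  13.6693  12.6190  16.9459  8.7295]
a=μᵀg=0.892714  b=𝟙ᵀg=7.691285  c=𝟙ᵀh=77.155892  D=ac−b²=9.722302
λ₁=(c·0.111−b)/D = (77.155892·0.111−7.691285)/9.722302 = 0.089796
λ₂=(a−b·0.111)/D = (0.892714−7.691285·0.111)/9.722302 = 0.004010
w* = 0.089796·g + 0.004010·h:
  w_0 = 0.089796·1.3335 + 0.004010·13.4166 = 0.1735  (Intel)
  w_1 = 0.089796·1.2528 + 0.004010·11.7756 = 0.1597  (Ford)
  w_2 = 0.089796·1.8936 + 0.004010·13.6693 = 0.2248  (Oracle)
  w_3 = 0.089796·1.7714 + 0.004010·12.6190 = 0.2097  (Alcoa)
  w_4 = 0.089796·0.8871 + 0.004010·16.9459 = 0.1476  (Exxon)
  w_5 = 0.089796·0.5529 + 0.004010·8.7295 = 0.0846  (Merck)
Σw_i=1.0000  μᵀw=0.1110
σ²=wᵀΣw=λ₁·μ_p+λ₂ = 0.089796·0.111 + 0.004010 = 0.013977 ≈ 0.0140


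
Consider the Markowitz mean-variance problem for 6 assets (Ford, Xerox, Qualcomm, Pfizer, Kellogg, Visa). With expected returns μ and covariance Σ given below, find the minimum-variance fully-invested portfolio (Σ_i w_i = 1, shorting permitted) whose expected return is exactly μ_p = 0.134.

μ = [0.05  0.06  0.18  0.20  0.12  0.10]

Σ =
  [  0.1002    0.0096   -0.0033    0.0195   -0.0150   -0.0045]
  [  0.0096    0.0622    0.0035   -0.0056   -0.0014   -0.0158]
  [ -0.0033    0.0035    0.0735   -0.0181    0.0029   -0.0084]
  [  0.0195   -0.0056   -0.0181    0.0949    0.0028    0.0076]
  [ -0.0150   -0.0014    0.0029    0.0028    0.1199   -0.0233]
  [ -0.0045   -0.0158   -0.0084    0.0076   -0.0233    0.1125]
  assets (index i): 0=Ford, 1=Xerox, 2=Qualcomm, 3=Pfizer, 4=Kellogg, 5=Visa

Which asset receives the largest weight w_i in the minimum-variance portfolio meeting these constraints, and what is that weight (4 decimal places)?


Qualcomm (0.2654)

p=Σ⁻¹μ = [0.2039  1.3704  3.1459  2.6003  1.1761  1.3923]
q=Σ⁻¹𝟙 = [8.9419  18.8098  17.1835  11.5475  11.8794  14.8516]
a=μᵀp=1.459103  b=𝟙ᵀp=9.888887  c=𝟙ᵀq=83.213603  D=ac−b²=23.627112
λ₁=(c·0.134−b)/D = (83.213603·0.134−9.888887)/23.627112 = 0.053402
λ₂=(a−b·0.134)/D = (1.459103−9.888887·0.134)/23.627112 = 0.005671
w* = 0.053402·p + 0.005671·q:
  w_0 = 0.053402·0.2039 + 0.005671·8.9419 = 0.0616  (Ford)
  w_1 = 0.053402·1.3704 + 0.005671·18.8098 = 0.1799  (Xerox)
  w_2 = 0.053402·3.1459 + 0.005671·17.1835 = 0.2654  (Qualcomm)
  w_3 = 0.053402·2.6003 + 0.005671·11.5475 = 0.2043  (Pfizer)
  w_4 = 0.053402·1.1761 + 0.005671·11.8794 = 0.1302  (Kellogg)
  w_5 = 0.053402·1.3923 + 0.005671·14.8516 = 0.1586  (Visa)
Σw_i=1.0000  μᵀw=0.1340
σ²=wᵀΣw=λ₁·μ_p+λ₂ = 0.053402·0.134 + 0.005671 = 0.012827 ≈ 0.0128


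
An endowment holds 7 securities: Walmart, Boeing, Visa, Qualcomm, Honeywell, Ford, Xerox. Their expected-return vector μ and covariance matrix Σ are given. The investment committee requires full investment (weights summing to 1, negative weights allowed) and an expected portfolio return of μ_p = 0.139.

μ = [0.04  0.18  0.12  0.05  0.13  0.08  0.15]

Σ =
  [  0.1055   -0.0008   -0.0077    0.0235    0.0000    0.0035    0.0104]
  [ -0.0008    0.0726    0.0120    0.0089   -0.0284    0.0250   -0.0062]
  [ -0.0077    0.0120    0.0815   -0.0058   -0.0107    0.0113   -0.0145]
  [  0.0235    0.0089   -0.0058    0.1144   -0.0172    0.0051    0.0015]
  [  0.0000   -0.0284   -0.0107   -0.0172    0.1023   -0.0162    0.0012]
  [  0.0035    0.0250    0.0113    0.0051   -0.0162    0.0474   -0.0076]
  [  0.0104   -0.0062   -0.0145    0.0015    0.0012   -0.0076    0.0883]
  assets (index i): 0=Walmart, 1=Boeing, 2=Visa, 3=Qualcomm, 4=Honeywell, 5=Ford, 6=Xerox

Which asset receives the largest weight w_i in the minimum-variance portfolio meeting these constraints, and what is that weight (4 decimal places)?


u=Σ⁻¹μ = [0.1553  3.0064  1.6864  0.5642  2.4821  0.8284  2.1965]
v=Σ⁻¹𝟙 = [6.5295  12.7809  14.2554  8.9773  19.0660  18.4258  14.9686]
a=μᵀu=1.496347  b=𝟙ᵀu=10.919205  c=𝟙ᵀv=95.003592  D=ac−b²=22.929268
λ₁=(c·0.139−b)/D = (95.003592·0.139−10.919205)/22.929268 = 0.099711
λ₂=(a−b·0.139)/D = (1.496347−10.919205·0.139)/22.929268 = -0.000934
w* = 0.099711·u + -0.000934·v:
  w_0 = 0.099711·0.1553 + -0.000934·6.5295 = 0.0094  (Walmart)
  w_1 = 0.099711·3.0064 + -0.000934·12.7809 = 0.2878  (Boeing)
  w_2 = 0.099711·1.6864 + -0.000934·14.2554 = 0.1548  (Visa)
  w_3 = 0.099711·0.5642 + -0.000934·8.9773 = 0.0479  (Qualcomm)
  w_4 = 0.099711·2.4821 + -0.000934·19.0660 = 0.2297  (Honeywell)
  w_5 = 0.099711·0.8284 + -0.000934·18.4258 = 0.0654  (Ford)
  w_6 = 0.099711·2.1965 + -0.000934·14.9686 = 0.2050  (Xerox)
Σw_i=1.0000  μᵀw=0.1390
σ²=wᵀΣw=λ₁·μ_p+λ₂ = 0.099711·0.139 + -0.000934 = 0.012925 ≈ 0.0129

Boeing (0.2878)


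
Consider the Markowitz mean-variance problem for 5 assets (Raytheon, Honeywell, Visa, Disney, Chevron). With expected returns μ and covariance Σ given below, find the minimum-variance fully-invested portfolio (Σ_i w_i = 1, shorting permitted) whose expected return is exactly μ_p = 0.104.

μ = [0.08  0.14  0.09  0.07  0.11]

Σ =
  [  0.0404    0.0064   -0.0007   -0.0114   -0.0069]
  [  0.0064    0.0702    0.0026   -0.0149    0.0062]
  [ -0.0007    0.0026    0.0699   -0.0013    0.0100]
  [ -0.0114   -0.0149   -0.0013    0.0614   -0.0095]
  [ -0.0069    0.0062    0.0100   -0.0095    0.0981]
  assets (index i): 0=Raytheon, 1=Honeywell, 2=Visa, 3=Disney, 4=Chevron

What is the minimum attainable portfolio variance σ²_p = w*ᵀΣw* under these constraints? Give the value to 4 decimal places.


g=Σ⁻¹μ = [2.5465  2.1062  1.0948  2.3456  1.2829]
h=Σ⁻¹𝟙 = [32.7287  15.6824  12.7252  28.4439  12.9619]
a=μᵀg=0.902425  b=𝟙ᵀg=9.375974  c=𝟙ᵀh=102.542031  D=ac−b²=4.627573
λ₁=(c·0.104−b)/D = (102.542031·0.104−9.375974)/4.627573 = 0.278417
λ₂=(a−b·0.104)/D = (0.902425−9.375974·0.104)/4.627573 = -0.015705
w* = 0.278417·g + -0.015705·h:
  w_0 = 0.278417·2.5465 + -0.015705·32.7287 = 0.1950  (Raytheon)
  w_1 = 0.278417·2.1062 + -0.015705·15.6824 = 0.3401  (Honeywell)
  w_2 = 0.278417·1.0948 + -0.015705·12.7252 = 0.1050  (Visa)
  w_3 = 0.278417·2.3456 + -0.015705·28.4439 = 0.2064  (Disney)
  w_4 = 0.278417·1.2829 + -0.015705·12.9619 = 0.1536  (Chevron)
Σw_i=1.0000  μᵀw=0.1040
σ²=wᵀΣw=λ₁·μ_p+λ₂ = 0.278417·0.104 + -0.015705 = 0.013250 ≈ 0.0133

0.0133


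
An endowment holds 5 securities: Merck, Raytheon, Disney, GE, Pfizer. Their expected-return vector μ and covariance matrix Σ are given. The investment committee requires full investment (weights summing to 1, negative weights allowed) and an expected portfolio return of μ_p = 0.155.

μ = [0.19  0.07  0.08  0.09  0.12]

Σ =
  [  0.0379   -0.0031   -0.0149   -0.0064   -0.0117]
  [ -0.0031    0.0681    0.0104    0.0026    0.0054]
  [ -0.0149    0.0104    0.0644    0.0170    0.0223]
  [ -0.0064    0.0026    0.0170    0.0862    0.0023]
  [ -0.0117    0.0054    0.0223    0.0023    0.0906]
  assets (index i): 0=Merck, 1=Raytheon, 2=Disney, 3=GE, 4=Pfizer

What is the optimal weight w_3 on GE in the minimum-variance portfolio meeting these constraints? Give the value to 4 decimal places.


u=Σ⁻¹μ = [6.4632  0.8846  1.7289  1.1122  1.6527]
v=Σ⁻¹𝟙 = [38.8784  12.7520  15.7830  10.6929  11.1420]
a=μᵀu=1.726666  b=𝟙ᵀu=11.841583  c=𝟙ᵀv=89.248316  D=ac−b²=13.878973
λ₁=(c·0.155−b)/D = (89.248316·0.155−11.841583)/13.878973 = 0.143520
λ₂=(a−b·0.155)/D = (1.726666−11.841583·0.155)/13.878973 = -0.007838
w* = 0.143520·u + -0.007838·v:
  w_0 = 0.143520·6.4632 + -0.007838·38.8784 = 0.6229  (Merck)
  w_1 = 0.143520·0.8846 + -0.007838·12.7520 = 0.0270  (Raytheon)
  w_2 = 0.143520·1.7289 + -0.007838·15.7830 = 0.1244  (Disney)
  w_3 = 0.143520·1.1122 + -0.007838·10.6929 = 0.0758  (GE)
  w_4 = 0.143520·1.6527 + -0.007838·11.1420 = 0.1499  (Pfizer)
Σw_i=1.0000  μᵀw=0.1550
σ²=wᵀΣw=λ₁·μ_p+λ₂ = 0.143520·0.155 + -0.007838 = 0.014408 ≈ 0.0144

0.0758


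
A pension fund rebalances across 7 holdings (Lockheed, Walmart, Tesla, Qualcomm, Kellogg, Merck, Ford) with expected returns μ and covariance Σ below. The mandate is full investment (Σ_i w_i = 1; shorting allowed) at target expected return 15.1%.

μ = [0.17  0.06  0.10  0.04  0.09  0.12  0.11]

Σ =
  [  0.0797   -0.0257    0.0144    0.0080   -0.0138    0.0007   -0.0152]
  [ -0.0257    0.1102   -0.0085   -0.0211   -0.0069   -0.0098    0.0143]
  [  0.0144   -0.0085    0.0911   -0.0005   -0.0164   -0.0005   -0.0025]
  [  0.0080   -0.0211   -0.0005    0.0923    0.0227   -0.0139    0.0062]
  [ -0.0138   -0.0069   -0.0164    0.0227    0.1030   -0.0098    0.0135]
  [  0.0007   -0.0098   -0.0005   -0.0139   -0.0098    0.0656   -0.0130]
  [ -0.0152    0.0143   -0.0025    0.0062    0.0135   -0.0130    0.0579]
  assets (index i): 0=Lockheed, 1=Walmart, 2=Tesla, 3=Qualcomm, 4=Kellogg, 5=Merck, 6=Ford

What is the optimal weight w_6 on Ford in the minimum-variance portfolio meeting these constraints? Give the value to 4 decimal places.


g=Σ⁻¹μ = [3.0782  1.4149  1.0835  0.4032  1.3839  2.8387  2.6768]
h=Σ⁻¹𝟙 = [20.6196  17.7532  12.4328  12.6557  12.6824  26.4000  20.4517]
a=μᵀg=1.492300  b=𝟙ᵀg=12.879125  c=𝟙ᵀh=122.995337  D=ac−b²=17.674079
λ₁=(c·0.151−b)/D = (122.995337·0.151−12.879125)/17.674079 = 0.322120
λ₂=(a−b·0.151)/D = (1.492300−12.879125·0.151)/17.674079 = -0.025600
w* = 0.322120·g + -0.025600·h:
  w_0 = 0.322120·3.0782 + -0.025600·20.6196 = 0.4637  (Lockheed)
  w_1 = 0.322120·1.4149 + -0.025600·17.7532 = 0.0013  (Walmart)
  w_2 = 0.322120·1.0835 + -0.025600·12.4328 = 0.0308  (Tesla)
  w_3 = 0.322120·0.4032 + -0.025600·12.6557 = -0.1941  (Qualcomm)
  w_4 = 0.322120·1.3839 + -0.025600·12.6824 = 0.1211  (Kellogg)
  w_5 = 0.322120·2.8387 + -0.025600·26.4000 = 0.2386  (Merck)
  w_6 = 0.322120·2.6768 + -0.025600·20.4517 = 0.3387  (Ford)
Σw_i=1.0000  μᵀw=0.1510
σ²=wᵀΣw=λ₁·μ_p+λ₂ = 0.322120·0.151 + -0.025600 = 0.023041 ≈ 0.0230

0.3387


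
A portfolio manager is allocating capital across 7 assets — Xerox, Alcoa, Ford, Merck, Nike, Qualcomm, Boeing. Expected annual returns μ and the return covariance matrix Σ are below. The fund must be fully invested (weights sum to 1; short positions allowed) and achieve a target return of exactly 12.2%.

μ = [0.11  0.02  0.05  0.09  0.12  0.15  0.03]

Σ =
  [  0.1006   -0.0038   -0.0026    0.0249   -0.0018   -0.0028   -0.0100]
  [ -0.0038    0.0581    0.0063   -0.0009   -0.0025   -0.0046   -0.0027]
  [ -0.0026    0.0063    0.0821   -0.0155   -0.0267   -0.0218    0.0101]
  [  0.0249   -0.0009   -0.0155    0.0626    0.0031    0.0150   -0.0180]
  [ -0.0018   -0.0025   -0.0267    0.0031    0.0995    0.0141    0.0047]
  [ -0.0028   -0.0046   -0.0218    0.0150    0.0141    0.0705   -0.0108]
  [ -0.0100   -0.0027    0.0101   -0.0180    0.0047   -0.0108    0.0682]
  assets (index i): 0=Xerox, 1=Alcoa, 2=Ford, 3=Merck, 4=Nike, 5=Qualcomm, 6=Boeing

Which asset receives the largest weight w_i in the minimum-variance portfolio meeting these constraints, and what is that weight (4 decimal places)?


g=Σ⁻¹μ = [1.0741  0.5308  1.7482  1.0809  1.2898  2.4010  0.9361]
h=Σ⁻¹𝟙 = [9.4312  18.8380  20.9623  18.4777  12.0553  19.1077  20.7589]
a=μᵀg=0.856463  b=𝟙ᵀg=9.060856  c=𝟙ᵀh=119.631126  D=ac−b²=20.360552
λ₁=(c·0.122−b)/D = (119.631126·0.122−9.060856)/20.360552 = 0.271807
λ₂=(a−b·0.122)/D = (0.856463−9.060856·0.122)/20.360552 = -0.012228
w* = 0.271807·g + -0.012228·h:
  w_0 = 0.271807·1.0741 + -0.012228·9.4312 = 0.1766  (Xerox)
  w_1 = 0.271807·0.5308 + -0.012228·18.8380 = -0.0861  (Alcoa)
  w_2 = 0.271807·1.7482 + -0.012228·20.9623 = 0.2189  (Ford)
  w_3 = 0.271807·1.0809 + -0.012228·18.4777 = 0.0679  (Merck)
  w_4 = 0.271807·1.2898 + -0.012228·12.0553 = 0.2032  (Nike)
  w_5 = 0.271807·2.4010 + -0.012228·19.1077 = 0.4190  (Qualcomm)
  w_6 = 0.271807·0.9361 + -0.012228·20.7589 = 0.0006  (Boeing)
Σw_i=1.0000  μᵀw=0.1220
σ²=wᵀΣw=λ₁·μ_p+λ₂ = 0.271807·0.122 + -0.012228 = 0.020933 ≈ 0.0209

Qualcomm (0.4190)


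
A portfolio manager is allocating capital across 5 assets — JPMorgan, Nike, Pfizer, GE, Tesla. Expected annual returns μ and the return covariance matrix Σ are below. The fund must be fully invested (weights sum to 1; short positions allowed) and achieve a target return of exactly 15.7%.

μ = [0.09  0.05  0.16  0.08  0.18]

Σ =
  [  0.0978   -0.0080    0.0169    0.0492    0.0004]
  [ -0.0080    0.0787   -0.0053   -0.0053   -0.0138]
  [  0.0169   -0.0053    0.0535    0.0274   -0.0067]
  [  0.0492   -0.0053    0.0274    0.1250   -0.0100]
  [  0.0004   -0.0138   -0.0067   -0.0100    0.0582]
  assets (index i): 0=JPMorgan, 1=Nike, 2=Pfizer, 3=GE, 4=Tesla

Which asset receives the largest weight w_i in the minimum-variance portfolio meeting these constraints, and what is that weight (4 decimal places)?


Tesla (0.4599)

g=Σ⁻¹μ = [0.3819  1.5958  3.4583  0.1101  3.8856]
h=Σ⁻¹𝟙 = [6.2886  19.2624  19.6490  4.0070  24.6568]
a=μᵀg=1.375706  b=𝟙ᵀg=9.431711  c=𝟙ᵀh=73.863742  D=ac−b²=12.657588
λ₁=(c·0.157−b)/D = (73.863742·0.157−9.431711)/12.657588 = 0.171035
λ₂=(a−b·0.157)/D = (1.375706−9.431711·0.157)/12.657588 = -0.008301
w* = 0.171035·g + -0.008301·h:
  w_0 = 0.171035·0.3819 + -0.008301·6.2886 = 0.0131  (JPMorgan)
  w_1 = 0.171035·1.5958 + -0.008301·19.2624 = 0.1130  (Nike)
  w_2 = 0.171035·3.4583 + -0.008301·19.6490 = 0.4284  (Pfizer)
  w_3 = 0.171035·0.1101 + -0.008301·4.0070 = -0.0144  (GE)
  w_4 = 0.171035·3.8856 + -0.008301·24.6568 = 0.4599  (Tesla)
Σw_i=1.0000  μᵀw=0.1570
σ²=wᵀΣw=λ₁·μ_p+λ₂ = 0.171035·0.157 + -0.008301 = 0.018551 ≈ 0.0186


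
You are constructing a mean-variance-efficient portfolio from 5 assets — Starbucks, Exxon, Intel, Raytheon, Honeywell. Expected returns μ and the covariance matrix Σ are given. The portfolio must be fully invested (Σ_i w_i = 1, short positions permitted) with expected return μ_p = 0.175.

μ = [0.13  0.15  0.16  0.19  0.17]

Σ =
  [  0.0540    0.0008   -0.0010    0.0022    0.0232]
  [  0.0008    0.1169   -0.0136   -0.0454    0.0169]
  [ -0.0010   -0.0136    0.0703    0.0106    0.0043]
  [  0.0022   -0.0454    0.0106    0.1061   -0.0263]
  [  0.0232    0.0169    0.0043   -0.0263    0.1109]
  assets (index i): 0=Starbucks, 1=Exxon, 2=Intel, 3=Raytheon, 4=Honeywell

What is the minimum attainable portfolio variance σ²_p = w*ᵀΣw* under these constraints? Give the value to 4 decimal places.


u=Σ⁻¹μ = [1.6854  2.4700  2.2482  2.9385  1.4136]
v=Σ⁻¹𝟙 = [15.0185  15.3480  14.5989  15.8931  6.7394]
a=μᵀu=1.747962  b=𝟙ᵀu=10.755826  c=𝟙ᵀv=67.597971  D=ac−b²=2.470924
λ₁=(c·0.175−b)/D = (67.597971·0.175−10.755826)/2.470924 = 0.434582
λ₂=(a−b·0.175)/D = (1.747962−10.755826·0.175)/2.470924 = -0.054355
w* = 0.434582·u + -0.054355·v:
  w_0 = 0.434582·1.6854 + -0.054355·15.0185 = -0.0839  (Starbucks)
  w_1 = 0.434582·2.4700 + -0.054355·15.3480 = 0.2392  (Exxon)
  w_2 = 0.434582·2.2482 + -0.054355·14.5989 = 0.1835  (Intel)
  w_3 = 0.434582·2.9385 + -0.054355·15.8931 = 0.4132  (Raytheon)
  w_4 = 0.434582·1.4136 + -0.054355·6.7394 = 0.2480  (Honeywell)
Σw_i=1.0000  μᵀw=0.1750
σ²=wᵀΣw=λ₁·μ_p+λ₂ = 0.434582·0.175 + -0.054355 = 0.021697 ≈ 0.0217

0.0217


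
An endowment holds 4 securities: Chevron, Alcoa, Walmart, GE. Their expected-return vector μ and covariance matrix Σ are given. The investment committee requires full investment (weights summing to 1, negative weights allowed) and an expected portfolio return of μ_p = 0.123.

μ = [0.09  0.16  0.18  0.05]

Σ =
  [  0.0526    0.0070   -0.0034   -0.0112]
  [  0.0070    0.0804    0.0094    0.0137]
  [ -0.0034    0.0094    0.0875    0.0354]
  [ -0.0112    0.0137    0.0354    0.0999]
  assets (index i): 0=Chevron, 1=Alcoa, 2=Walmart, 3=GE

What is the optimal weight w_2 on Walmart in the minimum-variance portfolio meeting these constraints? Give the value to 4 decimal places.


x=Σ⁻¹μ = [1.5631  1.6616  2.0524  -0.2794]
y=Σ⁻¹𝟙 = [20.1862  8.3340  7.9551  8.3113]
a=μᵀx=0.761999  b=𝟙ᵀx=4.997689  c=𝟙ᵀy=44.786658  D=ac−b²=9.150493
λ₁=(c·0.123−b)/D = (44.786658·0.123−4.997689)/9.150493 = 0.055852
λ₂=(a−b·0.123)/D = (0.761999−4.997689·0.123)/9.150493 = 0.016096
w* = 0.055852·x + 0.016096·y:
  w_0 = 0.055852·1.5631 + 0.016096·20.1862 = 0.4122  (Chevron)
  w_1 = 0.055852·1.6616 + 0.016096·8.3340 = 0.2269  (Alcoa)
  w_2 = 0.055852·2.0524 + 0.016096·7.9551 = 0.2427  (Walmart)
  w_3 = 0.055852·-0.2794 + 0.016096·8.3113 = 0.1182  (GE)
Σw_i=1.0000  μᵀw=0.1230
σ²=wᵀΣw=λ₁·μ_p+λ₂ = 0.055852·0.123 + 0.016096 = 0.022965 ≈ 0.0230

0.2427


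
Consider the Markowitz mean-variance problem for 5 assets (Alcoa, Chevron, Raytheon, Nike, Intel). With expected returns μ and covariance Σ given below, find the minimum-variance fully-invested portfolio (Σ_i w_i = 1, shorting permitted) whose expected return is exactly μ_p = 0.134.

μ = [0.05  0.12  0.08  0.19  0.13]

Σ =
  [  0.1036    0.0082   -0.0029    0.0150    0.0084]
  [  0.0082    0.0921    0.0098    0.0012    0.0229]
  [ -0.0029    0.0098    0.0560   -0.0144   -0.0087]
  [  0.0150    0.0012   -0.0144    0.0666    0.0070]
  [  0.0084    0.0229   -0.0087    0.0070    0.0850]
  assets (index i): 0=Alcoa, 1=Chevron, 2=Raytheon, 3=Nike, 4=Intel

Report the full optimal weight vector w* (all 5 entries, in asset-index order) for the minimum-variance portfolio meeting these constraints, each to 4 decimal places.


u=Σ⁻¹μ = [-0.0809  0.6897  2.3389  3.2250  1.3254]
v=Σ⁻¹𝟙 = [6.5310  4.8697  23.4927  17.4029  10.7787]
a=μᵀu=1.050890  b=𝟙ᵀu=7.498126  c=𝟙ᵀv=63.075107  D=ac−b²=10.063113
λ₁=(c·0.134−b)/D = (63.075107·0.134−7.498126)/10.063113 = 0.094796
λ₂=(a−b·0.134)/D = (1.050890−7.498126·0.134)/10.063113 = 0.004585
w* = 0.094796·u + 0.004585·v:
  w_0 = 0.094796·-0.0809 + 0.004585·6.5310 = 0.0223  (Alcoa)
  w_1 = 0.094796·0.6897 + 0.004585·4.8697 = 0.0877  (Chevron)
  w_2 = 0.094796·2.3389 + 0.004585·23.4927 = 0.3294  (Raytheon)
  w_3 = 0.094796·3.2250 + 0.004585·17.4029 = 0.3855  (Nike)
  w_4 = 0.094796·1.3254 + 0.004585·10.7787 = 0.1751  (Intel)
Σw_i=1.0000  μᵀw=0.1340
σ²=wᵀΣw=λ₁·μ_p+λ₂ = 0.094796·0.134 + 0.004585 = 0.017288 ≈ 0.0173

0.0223  0.0877  0.3294  0.3855  0.1751


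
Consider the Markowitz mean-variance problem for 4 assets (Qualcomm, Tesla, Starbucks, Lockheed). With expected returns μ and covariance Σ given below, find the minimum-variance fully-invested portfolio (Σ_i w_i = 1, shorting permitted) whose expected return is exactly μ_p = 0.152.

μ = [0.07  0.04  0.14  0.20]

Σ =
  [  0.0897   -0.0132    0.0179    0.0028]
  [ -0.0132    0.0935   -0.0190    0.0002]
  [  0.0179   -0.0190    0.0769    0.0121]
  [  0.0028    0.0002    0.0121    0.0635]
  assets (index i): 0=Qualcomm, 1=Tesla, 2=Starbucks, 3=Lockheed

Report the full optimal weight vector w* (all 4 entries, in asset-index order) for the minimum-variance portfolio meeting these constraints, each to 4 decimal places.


u=Σ⁻¹μ = [0.5189  0.7889  1.4465  2.8486]
v=Σ⁻¹𝟙 = [10.4721  14.6135  12.1430  12.9264]
a=μᵀu=0.840107  b=𝟙ᵀu=5.602883  c=𝟙ᵀv=50.154969  D=ac−b²=10.743237
λ₁=(c·0.152−b)/D = (50.154969·0.152−5.602883)/10.743237 = 0.188088
λ₂=(a−b·0.152)/D = (0.840107−5.602883·0.152)/10.743237 = -0.001073
w* = 0.188088·u + -0.001073·v:
  w_0 = 0.188088·0.5189 + -0.001073·10.4721 = 0.0864  (Qualcomm)
  w_1 = 0.188088·0.7889 + -0.001073·14.6135 = 0.1327  (Tesla)
  w_2 = 0.188088·1.4465 + -0.001073·12.1430 = 0.2590  (Starbucks)
  w_3 = 0.188088·2.8486 + -0.001073·12.9264 = 0.5219  (Lockheed)
Σw_i=1.0000  μᵀw=0.1520
σ²=wᵀΣw=λ₁·μ_p+λ₂ = 0.188088·0.152 + -0.001073 = 0.027516 ≈ 0.0275

0.0864  0.1327  0.2590  0.5219


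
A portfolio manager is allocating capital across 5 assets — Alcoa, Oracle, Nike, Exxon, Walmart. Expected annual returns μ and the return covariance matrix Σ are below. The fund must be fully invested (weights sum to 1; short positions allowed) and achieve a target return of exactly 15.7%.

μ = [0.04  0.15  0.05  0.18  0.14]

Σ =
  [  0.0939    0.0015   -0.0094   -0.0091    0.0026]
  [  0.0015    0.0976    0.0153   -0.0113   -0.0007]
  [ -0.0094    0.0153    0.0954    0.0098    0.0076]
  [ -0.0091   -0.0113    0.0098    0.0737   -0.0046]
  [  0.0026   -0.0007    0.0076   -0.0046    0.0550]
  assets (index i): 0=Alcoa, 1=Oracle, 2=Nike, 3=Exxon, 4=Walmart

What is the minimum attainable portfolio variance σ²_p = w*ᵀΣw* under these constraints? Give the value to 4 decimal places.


p=Σ⁻¹μ = [0.5830  1.9400  -0.2658  3.0239  2.8322]
q=Σ⁻¹𝟙 = [12.2896  11.1086  6.7085  17.0356  18.2400]
a=μᵀp=1.241843  b=𝟙ᵀp=8.113308  c=𝟙ᵀq=65.382315  D=ac−b²=15.368831
λ₁=(c·0.157−b)/D = (65.382315·0.157−8.113308)/15.368831 = 0.140005
λ₂=(a−b·0.157)/D = (1.241843−8.113308·0.157)/15.368831 = -0.002079
w* = 0.140005·p + -0.002079·q:
  w_0 = 0.140005·0.5830 + -0.002079·12.2896 = 0.0561  (Alcoa)
  w_1 = 0.140005·1.9400 + -0.002079·11.1086 = 0.2485  (Oracle)
  w_2 = 0.140005·-0.2658 + -0.002079·6.7085 = -0.0512  (Nike)
  w_3 = 0.140005·3.0239 + -0.002079·17.0356 = 0.3880  (Exxon)
  w_4 = 0.140005·2.8322 + -0.002079·18.2400 = 0.3586  (Walmart)
Σw_i=1.0000  μᵀw=0.1570
σ²=wᵀΣw=λ₁·μ_p+λ₂ = 0.140005·0.157 + -0.002079 = 0.019902 ≈ 0.0199

0.0199
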